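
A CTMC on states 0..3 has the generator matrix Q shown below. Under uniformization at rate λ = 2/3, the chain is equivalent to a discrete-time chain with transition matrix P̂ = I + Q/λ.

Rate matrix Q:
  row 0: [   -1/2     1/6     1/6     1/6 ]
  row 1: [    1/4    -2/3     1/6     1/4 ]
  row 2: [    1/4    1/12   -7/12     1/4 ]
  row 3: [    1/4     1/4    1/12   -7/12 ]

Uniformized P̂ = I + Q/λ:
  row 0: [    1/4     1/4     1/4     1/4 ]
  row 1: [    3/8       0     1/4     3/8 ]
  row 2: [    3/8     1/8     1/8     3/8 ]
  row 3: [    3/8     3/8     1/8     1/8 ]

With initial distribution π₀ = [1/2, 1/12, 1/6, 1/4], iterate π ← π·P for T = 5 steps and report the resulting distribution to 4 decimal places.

t=0: π = [0.5000, 0.0833, 0.1667, 0.2500]
t=1: π = [0.3125, 0.2396, 0.1979, 0.2500]
t=2: π = [0.3359, 0.1966, 0.1940, 0.2734]
t=3: π = [0.3330, 0.2108, 0.1916, 0.2646]
t=4: π = [0.3334, 0.2064, 0.1930, 0.2672]
t=5: π = [0.3333, 0.2077, 0.1925, 0.2665]

π = [0.3333, 0.2077, 0.1925, 0.2665]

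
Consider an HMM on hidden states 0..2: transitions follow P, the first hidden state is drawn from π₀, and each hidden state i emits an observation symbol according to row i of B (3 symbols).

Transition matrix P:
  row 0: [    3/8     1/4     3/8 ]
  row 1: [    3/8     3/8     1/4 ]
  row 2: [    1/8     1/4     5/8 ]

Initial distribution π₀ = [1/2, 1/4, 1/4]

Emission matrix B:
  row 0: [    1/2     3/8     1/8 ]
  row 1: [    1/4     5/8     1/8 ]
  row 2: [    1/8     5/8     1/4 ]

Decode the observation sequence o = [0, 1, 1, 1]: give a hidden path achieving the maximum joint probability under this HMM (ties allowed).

path = [0, 2, 2, 2]

t=0: δ = [2.500e-01, 6.250e-02, 3.125e-02]  (obs o_0=0)
t=1: δ = [3.516e-02, 3.906e-02, 5.859e-02]  ψ = [0, 0, 0]  (obs o_1=1)
t=2: δ = [5.493e-03, 9.155e-03, 2.289e-02]  ψ = [1, 1, 2]  (obs o_2=1)
t=3: δ = [1.287e-03, 3.576e-03, 8.941e-03]  ψ = [1, 2, 2]  (obs o_3=1)
backtrack: best end state = 2; path = [0, 2, 2, 2]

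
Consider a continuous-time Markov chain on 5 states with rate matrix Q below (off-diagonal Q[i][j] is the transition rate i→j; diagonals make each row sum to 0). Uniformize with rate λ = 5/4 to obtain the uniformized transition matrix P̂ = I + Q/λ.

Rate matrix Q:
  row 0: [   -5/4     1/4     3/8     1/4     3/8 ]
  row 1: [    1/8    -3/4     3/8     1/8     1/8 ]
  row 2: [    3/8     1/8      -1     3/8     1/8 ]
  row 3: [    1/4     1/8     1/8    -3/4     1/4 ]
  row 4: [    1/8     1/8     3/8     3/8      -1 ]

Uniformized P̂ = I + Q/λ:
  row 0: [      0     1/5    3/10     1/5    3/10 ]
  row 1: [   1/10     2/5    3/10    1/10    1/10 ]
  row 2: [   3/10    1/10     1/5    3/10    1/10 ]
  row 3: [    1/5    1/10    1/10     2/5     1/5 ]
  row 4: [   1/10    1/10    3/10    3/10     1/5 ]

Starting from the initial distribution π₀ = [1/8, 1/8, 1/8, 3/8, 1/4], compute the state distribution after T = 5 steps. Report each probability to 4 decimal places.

π = [0.1567, 0.1651, 0.2219, 0.2793, 0.1770]

t=0: π = [0.1250, 0.1250, 0.1250, 0.3750, 0.2500]
t=1: π = [0.1500, 0.1500, 0.2125, 0.3000, 0.1875]
t=2: π = [0.1575, 0.1600, 0.2188, 0.2850, 0.1788]
t=3: π = [0.1565, 0.1638, 0.2211, 0.2808, 0.1779]
t=4: π = [0.1567, 0.1648, 0.2217, 0.2797, 0.1772]
t=5: π = [0.1567, 0.1651, 0.2219, 0.2793, 0.1770]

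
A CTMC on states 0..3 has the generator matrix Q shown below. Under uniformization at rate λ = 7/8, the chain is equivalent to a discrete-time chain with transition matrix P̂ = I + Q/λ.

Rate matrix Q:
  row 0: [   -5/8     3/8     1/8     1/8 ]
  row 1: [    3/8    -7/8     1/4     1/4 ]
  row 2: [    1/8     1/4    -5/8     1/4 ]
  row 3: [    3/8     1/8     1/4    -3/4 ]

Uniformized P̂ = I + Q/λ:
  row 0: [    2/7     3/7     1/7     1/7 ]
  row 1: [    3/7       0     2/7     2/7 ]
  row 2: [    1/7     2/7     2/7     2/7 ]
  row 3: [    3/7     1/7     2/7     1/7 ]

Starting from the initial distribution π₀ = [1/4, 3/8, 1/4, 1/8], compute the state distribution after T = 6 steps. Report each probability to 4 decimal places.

t=0: π = [0.2500, 0.3750, 0.2500, 0.1250]
t=1: π = [0.3214, 0.1964, 0.2500, 0.2321]
t=2: π = [0.3112, 0.2423, 0.2398, 0.2066]
t=3: π = [0.3156, 0.2314, 0.2413, 0.2117]
t=4: π = [0.3146, 0.2344, 0.2406, 0.2104]
t=5: π = [0.3149, 0.2336, 0.2408, 0.2107]
t=6: π = [0.3148, 0.2338, 0.2407, 0.2106]

π = [0.3148, 0.2338, 0.2407, 0.2106]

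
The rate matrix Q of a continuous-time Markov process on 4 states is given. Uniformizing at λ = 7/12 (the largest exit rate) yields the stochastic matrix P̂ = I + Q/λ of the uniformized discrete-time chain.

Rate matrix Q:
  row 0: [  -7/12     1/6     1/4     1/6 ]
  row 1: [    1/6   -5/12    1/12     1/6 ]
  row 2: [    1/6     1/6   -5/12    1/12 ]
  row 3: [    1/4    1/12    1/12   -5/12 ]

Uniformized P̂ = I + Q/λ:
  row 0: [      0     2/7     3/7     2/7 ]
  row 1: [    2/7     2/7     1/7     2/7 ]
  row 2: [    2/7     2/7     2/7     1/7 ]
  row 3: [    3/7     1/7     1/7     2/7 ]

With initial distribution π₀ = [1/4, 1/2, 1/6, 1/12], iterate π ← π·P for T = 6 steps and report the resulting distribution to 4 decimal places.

π = [0.2501, 0.2500, 0.2500, 0.2500]

t=0: π = [0.2500, 0.5000, 0.1667, 0.0833]
t=1: π = [0.2262, 0.2738, 0.2381, 0.2619]
t=2: π = [0.2585, 0.2483, 0.2415, 0.2517]
t=3: π = [0.2478, 0.2498, 0.2512, 0.2512]
t=4: π = [0.2508, 0.2498, 0.2495, 0.2498]
t=5: π = [0.2497, 0.2500, 0.2502, 0.2501]
t=6: π = [0.2501, 0.2500, 0.2500, 0.2500]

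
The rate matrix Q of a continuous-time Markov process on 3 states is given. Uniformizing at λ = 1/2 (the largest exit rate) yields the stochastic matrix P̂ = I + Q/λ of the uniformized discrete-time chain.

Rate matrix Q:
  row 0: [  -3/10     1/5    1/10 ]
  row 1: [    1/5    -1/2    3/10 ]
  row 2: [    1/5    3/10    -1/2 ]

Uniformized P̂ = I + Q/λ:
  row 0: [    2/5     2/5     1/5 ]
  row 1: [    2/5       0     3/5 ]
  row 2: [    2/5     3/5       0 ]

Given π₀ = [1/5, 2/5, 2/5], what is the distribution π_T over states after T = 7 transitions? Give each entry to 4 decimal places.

t=0: π = [0.2000, 0.4000, 0.4000]
t=1: π = [0.4000, 0.3200, 0.2800]
t=2: π = [0.4000, 0.3280, 0.2720]
t=3: π = [0.4000, 0.3232, 0.2768]
t=4: π = [0.4000, 0.3261, 0.2739]
t=5: π = [0.4000, 0.3244, 0.2756]
t=6: π = [0.4000, 0.3254, 0.2746]
t=7: π = [0.4000, 0.3248, 0.2752]

π = [0.4000, 0.3248, 0.2752]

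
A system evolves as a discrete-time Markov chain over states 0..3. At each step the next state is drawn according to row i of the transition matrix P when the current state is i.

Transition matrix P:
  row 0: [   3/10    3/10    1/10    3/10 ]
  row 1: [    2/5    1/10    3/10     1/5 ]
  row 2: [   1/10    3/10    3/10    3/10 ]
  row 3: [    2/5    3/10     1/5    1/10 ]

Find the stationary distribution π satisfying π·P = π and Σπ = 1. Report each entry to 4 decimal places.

Balance equations π_j = Σ_i π_i·P[i][j]:
  π_0 = 3/10·π_0 + 2/5·π_1 + 1/10·π_2 + 2/5·π_3
  π_1 = 3/10·π_0 + 1/10·π_1 + 3/10·π_2 + 3/10·π_3
  π_2 = 1/10·π_0 + 3/10·π_1 + 3/10·π_2 + 1/5·π_3
  normalize: π_0 + π_1 + π_2 + π_3 = 1
Solving the linear system gives exactly π = [39/128, 1/4, 83/384, 11/48].

π = [0.3047, 0.2500, 0.2161, 0.2292]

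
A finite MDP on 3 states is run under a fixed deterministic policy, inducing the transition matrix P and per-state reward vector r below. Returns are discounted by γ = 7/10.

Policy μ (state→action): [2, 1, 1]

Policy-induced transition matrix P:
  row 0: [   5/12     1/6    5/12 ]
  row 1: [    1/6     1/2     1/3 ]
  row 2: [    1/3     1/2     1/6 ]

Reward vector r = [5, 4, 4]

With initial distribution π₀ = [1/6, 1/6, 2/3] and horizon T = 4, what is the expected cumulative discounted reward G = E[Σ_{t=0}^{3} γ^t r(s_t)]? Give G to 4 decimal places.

t=0: π = [0.1667, 0.1667, 0.6667], E[r] = 4.1667, γ^t·E[r] = 4.166667, running G = 4.166667
t=1: π = [0.3194, 0.4444, 0.2361], E[r] = 4.3194, γ^t·E[r] = 3.023611, running G = 7.190278
t=2: π = [0.2859, 0.3935, 0.3206], E[r] = 4.2859, γ^t·E[r] = 2.100081, running G = 9.290359
t=3: π = [0.2916, 0.4047, 0.3037], E[r] = 4.2916, γ^t·E[r] = 1.472009, running G = 10.762367

G = 10.7624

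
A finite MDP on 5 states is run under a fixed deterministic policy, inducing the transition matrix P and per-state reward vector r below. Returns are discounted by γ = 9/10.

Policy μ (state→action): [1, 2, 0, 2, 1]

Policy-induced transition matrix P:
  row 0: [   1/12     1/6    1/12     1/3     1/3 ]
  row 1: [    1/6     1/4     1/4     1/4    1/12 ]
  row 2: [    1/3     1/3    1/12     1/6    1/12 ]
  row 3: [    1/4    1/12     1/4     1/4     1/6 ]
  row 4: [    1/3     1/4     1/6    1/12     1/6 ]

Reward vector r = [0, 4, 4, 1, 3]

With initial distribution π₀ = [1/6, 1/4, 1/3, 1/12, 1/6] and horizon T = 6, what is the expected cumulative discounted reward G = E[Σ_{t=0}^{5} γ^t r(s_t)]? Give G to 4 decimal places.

t=0: π = [0.1667, 0.2500, 0.3333, 0.0833, 0.1667], E[r] = 2.9167, γ^t·E[r] = 2.916667, running G = 2.916667
t=1: π = [0.2431, 0.2500, 0.1528, 0.2083, 0.1458], E[r] = 2.2569, γ^t·E[r] = 2.031250, running G = 4.947917
t=2: π = [0.2135, 0.2078, 0.1719, 0.2332, 0.1736], E[r] = 2.2726, γ^t·E[r] = 1.840781, running G = 6.788698
t=3: π = [0.2259, 0.2077, 0.1713, 0.2245, 0.1706], E[r] = 2.2522, γ^t·E[r] = 1.641867, running G = 8.430565
t=4: π = [0.2235, 0.2080, 0.1696, 0.2261, 0.1727], E[r] = 2.2548, γ^t·E[r] = 1.479352, running G = 9.909917
t=5: π = [0.2239, 0.2078, 0.1701, 0.2257, 0.1725], E[r] = 2.2547, γ^t·E[r] = 1.331369, running G = 11.241287

G = 11.2413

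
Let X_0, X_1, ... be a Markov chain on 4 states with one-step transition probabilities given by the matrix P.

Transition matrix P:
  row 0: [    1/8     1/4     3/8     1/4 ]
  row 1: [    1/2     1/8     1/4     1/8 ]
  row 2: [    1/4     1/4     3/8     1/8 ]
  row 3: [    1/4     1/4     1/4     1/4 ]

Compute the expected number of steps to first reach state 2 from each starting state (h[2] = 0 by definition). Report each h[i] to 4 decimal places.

First-step conditioning: h[2] = 0; for i ≠ 2, h[i] = 1 + Σ_k P[i][k]·h[k].
  h[0] = 1 + 1/8·h[0] + 1/4·h[1] + 1/4·h[3]
  h[1] = 1 + 1/2·h[0] + 1/8·h[1] + 1/8·h[3]
  h[3] = 1 + 1/4·h[0] + 1/4·h[1] + 1/4·h[3]
Solving the 3×3 linear system over states ≠ 2 gives exactly h = [72/23, 79/23, 0, 81/23] (h[2] = 0 is the target).

h = [3.1304, 3.4348, 0.0000, 3.5217]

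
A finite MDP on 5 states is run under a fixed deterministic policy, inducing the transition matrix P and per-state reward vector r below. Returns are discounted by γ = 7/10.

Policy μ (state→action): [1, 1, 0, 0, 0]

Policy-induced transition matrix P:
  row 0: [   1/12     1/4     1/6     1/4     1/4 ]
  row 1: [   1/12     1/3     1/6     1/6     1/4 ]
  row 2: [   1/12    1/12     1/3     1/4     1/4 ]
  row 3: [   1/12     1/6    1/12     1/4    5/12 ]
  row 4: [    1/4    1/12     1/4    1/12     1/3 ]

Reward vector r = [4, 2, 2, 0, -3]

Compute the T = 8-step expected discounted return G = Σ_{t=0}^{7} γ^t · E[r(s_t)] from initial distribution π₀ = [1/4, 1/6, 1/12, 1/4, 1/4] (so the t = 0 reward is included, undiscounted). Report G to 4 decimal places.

G = 1.4868

t=0: π = [0.2500, 0.1667, 0.0833, 0.2500, 0.2500], E[r] = 0.7500, γ^t·E[r] = 0.750000, running G = 0.750000
t=1: π = [0.1250, 0.1875, 0.1806, 0.1944, 0.3125], E[r] = 0.2986, γ^t·E[r] = 0.209028, running G = 0.959028
t=2: π = [0.1354, 0.1672, 0.2066, 0.1823, 0.3084], E[r] = 0.3640, γ^t·E[r] = 0.178362, running G = 1.137390
t=3: π = [0.1347, 0.1629, 0.2116, 0.1847, 0.3061], E[r] = 0.3697, γ^t·E[r] = 0.126822, running G = 1.264212
t=4: π = [0.1343, 0.1619, 0.2121, 0.1854, 0.3063], E[r] = 0.3665, γ^t·E[r] = 0.087987, running G = 1.352199
t=5: π = [0.1344, 0.1617, 0.2121, 0.1855, 0.3064], E[r] = 0.3657, γ^t·E[r] = 0.061465, running G = 1.413664
t=6: π = [0.1344, 0.1616, 0.2121, 0.1855, 0.3064], E[r] = 0.3657, γ^t·E[r] = 0.043020, running G = 1.456685
t=7: π = [0.1344, 0.1616, 0.2121, 0.1855, 0.3064], E[r] = 0.3657, γ^t·E[r] = 0.030114, running G = 1.486798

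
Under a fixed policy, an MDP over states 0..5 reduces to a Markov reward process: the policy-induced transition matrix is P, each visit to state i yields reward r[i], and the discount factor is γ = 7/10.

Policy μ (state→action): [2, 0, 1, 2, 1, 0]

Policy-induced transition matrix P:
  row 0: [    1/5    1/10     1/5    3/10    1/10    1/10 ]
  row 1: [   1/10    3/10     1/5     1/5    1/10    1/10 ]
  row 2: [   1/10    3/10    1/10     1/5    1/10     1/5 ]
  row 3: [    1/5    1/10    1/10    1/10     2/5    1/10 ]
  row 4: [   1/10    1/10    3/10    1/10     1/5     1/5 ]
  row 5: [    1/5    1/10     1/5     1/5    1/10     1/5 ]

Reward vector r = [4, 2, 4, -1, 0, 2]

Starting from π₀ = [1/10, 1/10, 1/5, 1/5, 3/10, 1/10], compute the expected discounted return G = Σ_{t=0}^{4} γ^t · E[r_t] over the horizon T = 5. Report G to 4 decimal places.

t=0: π = [0.1000, 0.1000, 0.2000, 0.2000, 0.3000, 0.1000], E[r] = 1.4000, γ^t·E[r] = 1.400000, running G = 1.400000
t=1: π = [0.1400, 0.1600, 0.1900, 0.1600, 0.1900, 0.1600], E[r] = 1.8000, γ^t·E[r] = 1.260000, running G = 2.660000
t=2: π = [0.1460, 0.1700, 0.1840, 0.1790, 0.1670, 0.1540], E[r] = 1.7890, γ^t·E[r] = 0.876610, running G = 3.536610
t=3: π = [0.1479, 0.1708, 0.1804, 0.1800, 0.1704, 0.1505], E[r] = 1.7758, γ^t·E[r] = 0.609099, running G = 4.145709
t=4: π = [0.1478, 0.1702, 0.1810, 0.1798, 0.1710, 0.1501], E[r] = 1.7764, γ^t·E[r] = 0.426502, running G = 4.572211

G = 4.5722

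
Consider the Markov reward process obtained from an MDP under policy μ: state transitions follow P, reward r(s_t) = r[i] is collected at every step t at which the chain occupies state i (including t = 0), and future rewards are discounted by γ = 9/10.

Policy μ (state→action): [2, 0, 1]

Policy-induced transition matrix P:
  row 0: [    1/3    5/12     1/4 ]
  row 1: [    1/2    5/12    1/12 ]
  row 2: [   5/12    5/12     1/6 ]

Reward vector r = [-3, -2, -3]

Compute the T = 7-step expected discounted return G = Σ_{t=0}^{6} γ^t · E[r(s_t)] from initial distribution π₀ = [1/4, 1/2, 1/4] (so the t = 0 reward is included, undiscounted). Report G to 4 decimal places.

G = -13.3940

t=0: π = [0.2500, 0.5000, 0.2500], E[r] = -2.5000, γ^t·E[r] = -2.500000, running G = -2.500000
t=1: π = [0.4375, 0.4167, 0.1458], E[r] = -2.5833, γ^t·E[r] = -2.325000, running G = -4.825000
t=2: π = [0.4149, 0.4167, 0.1684], E[r] = -2.5833, γ^t·E[r] = -2.092500, running G = -6.917500
t=3: π = [0.4168, 0.4167, 0.1665], E[r] = -2.5833, γ^t·E[r] = -1.883250, running G = -8.800750
t=4: π = [0.4167, 0.4167, 0.1667], E[r] = -2.5833, γ^t·E[r] = -1.694925, running G = -10.495675
t=5: π = [0.4167, 0.4167, 0.1667], E[r] = -2.5833, γ^t·E[r] = -1.525433, running G = -12.021108
t=6: π = [0.4167, 0.4167, 0.1667], E[r] = -2.5833, γ^t·E[r] = -1.372889, running G = -13.393997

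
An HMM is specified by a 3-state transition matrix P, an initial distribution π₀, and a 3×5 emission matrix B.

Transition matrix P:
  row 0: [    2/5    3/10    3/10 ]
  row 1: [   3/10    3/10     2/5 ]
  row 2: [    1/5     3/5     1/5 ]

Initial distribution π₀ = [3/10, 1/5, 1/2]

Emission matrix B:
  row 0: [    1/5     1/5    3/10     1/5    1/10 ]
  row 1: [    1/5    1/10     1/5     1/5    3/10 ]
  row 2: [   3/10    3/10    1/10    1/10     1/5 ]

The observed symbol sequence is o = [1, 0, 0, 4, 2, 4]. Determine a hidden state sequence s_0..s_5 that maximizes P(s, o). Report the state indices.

t=0: δ = [6.000e-02, 2.000e-02, 1.500e-01]  (obs o_0=1)
t=1: δ = [6.000e-03, 1.800e-02, 9.000e-03]  ψ = [2, 2, 2]  (obs o_1=0)
t=2: δ = [1.080e-03, 1.080e-03, 2.160e-03]  ψ = [1, 1, 1]  (obs o_2=0)
t=3: δ = [4.320e-05, 3.888e-04, 8.640e-05]  ψ = [0, 2, 1]  (obs o_3=4)
t=4: δ = [3.499e-05, 2.333e-05, 1.555e-05]  ψ = [1, 1, 1]  (obs o_4=2)
t=5: δ = [1.400e-06, 3.149e-06, 2.100e-06]  ψ = [0, 0, 0]  (obs o_5=4)
backtrack: best end state = 1; path = [2, 1, 2, 1, 0, 1]

path = [2, 1, 2, 1, 0, 1]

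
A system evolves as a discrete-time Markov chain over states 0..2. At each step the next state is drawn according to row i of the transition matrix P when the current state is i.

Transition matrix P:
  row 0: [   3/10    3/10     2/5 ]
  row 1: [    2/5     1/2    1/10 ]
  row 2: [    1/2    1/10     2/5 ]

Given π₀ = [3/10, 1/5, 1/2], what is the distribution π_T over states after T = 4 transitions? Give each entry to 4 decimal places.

π = [0.3922, 0.2949, 0.3129]

t=0: π = [0.3000, 0.2000, 0.5000]
t=1: π = [0.4200, 0.2400, 0.3400]
t=2: π = [0.3920, 0.2800, 0.3280]
t=3: π = [0.3936, 0.2904, 0.3160]
t=4: π = [0.3922, 0.2949, 0.3129]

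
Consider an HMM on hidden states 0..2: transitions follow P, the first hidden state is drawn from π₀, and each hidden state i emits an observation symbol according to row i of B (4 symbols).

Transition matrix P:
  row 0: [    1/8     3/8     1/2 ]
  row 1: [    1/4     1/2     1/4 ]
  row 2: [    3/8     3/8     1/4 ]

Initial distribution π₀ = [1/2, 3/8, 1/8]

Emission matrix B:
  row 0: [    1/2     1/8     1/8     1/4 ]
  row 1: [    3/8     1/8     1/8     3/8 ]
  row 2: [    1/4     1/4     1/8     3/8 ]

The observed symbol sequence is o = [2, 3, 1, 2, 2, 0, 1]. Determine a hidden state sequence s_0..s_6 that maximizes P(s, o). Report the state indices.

t=0: δ = [6.250e-02, 4.688e-02, 1.562e-02]  (obs o_0=2)
t=1: δ = [2.930e-03, 8.789e-03, 1.172e-02]  ψ = [1, 0, 0]  (obs o_1=3)
t=2: δ = [5.493e-04, 5.493e-04, 7.324e-04]  ψ = [2, 1, 2]  (obs o_2=1)
t=3: δ = [3.433e-05, 3.433e-05, 3.433e-05]  ψ = [2, 1, 0]  (obs o_3=2)
t=4: δ = [1.609e-06, 2.146e-06, 2.146e-06]  ψ = [2, 1, 0]  (obs o_4=2)
t=5: δ = [4.023e-07, 4.023e-07, 2.012e-07]  ψ = [2, 1, 0]  (obs o_5=0)
t=6: δ = [1.257e-08, 2.515e-08, 5.029e-08]  ψ = [1, 1, 0]  (obs o_6=1)
backtrack: best end state = 2; path = [0, 2, 2, 0, 2, 0, 2]

path = [0, 2, 2, 0, 2, 0, 2]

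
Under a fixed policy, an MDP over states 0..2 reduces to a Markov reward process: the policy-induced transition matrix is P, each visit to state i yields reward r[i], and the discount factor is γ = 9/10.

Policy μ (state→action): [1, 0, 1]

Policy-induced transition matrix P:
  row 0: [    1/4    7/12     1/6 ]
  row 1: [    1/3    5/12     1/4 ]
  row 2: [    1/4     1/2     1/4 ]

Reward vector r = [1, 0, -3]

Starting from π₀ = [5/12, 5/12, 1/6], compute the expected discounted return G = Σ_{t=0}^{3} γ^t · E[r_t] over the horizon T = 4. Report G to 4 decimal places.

G = -1.0040

t=0: π = [0.4167, 0.4167, 0.1667], E[r] = -0.0833, γ^t·E[r] = -0.083333, running G = -0.083333
t=1: π = [0.2847, 0.5000, 0.2153], E[r] = -0.3611, γ^t·E[r] = -0.325000, running G = -0.408333
t=2: π = [0.2917, 0.4821, 0.2263], E[r] = -0.3872, γ^t·E[r] = -0.313594, running G = -0.721927
t=3: π = [0.2902, 0.4841, 0.2257], E[r] = -0.3869, γ^t·E[r] = -0.282059, running G = -1.003986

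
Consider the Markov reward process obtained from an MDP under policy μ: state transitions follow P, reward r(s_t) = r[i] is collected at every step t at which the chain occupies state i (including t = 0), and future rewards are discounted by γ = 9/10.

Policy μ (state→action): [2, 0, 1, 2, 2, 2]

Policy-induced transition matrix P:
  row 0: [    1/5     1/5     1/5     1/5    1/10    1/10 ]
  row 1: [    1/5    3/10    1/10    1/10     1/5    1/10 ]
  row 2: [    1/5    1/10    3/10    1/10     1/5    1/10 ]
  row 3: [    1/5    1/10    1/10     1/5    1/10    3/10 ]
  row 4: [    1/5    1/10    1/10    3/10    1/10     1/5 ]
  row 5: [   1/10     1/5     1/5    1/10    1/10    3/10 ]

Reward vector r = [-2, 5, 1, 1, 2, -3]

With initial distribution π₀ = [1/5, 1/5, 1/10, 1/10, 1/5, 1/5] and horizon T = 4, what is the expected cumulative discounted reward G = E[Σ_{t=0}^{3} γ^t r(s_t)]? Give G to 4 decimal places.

t=0: π = [0.2000, 0.2000, 0.1000, 0.1000, 0.2000, 0.2000], E[r] = 0.6000, γ^t·E[r] = 0.600000, running G = 0.600000
t=1: π = [0.1800, 0.1800, 0.1600, 0.1700, 0.1300, 0.1800], E[r] = 0.5900, γ^t·E[r] = 0.531000, running G = 1.131000
t=2: π = [0.1820, 0.1720, 0.1680, 0.1610, 0.1340, 0.1830], E[r] = 0.5440, γ^t·E[r] = 0.440640, running G = 1.571640
t=3: π = [0.1817, 0.1709, 0.1701, 0.1611, 0.1340, 0.1822], E[r] = 0.5437, γ^t·E[r] = 0.396357, running G = 1.967997

G = 1.9680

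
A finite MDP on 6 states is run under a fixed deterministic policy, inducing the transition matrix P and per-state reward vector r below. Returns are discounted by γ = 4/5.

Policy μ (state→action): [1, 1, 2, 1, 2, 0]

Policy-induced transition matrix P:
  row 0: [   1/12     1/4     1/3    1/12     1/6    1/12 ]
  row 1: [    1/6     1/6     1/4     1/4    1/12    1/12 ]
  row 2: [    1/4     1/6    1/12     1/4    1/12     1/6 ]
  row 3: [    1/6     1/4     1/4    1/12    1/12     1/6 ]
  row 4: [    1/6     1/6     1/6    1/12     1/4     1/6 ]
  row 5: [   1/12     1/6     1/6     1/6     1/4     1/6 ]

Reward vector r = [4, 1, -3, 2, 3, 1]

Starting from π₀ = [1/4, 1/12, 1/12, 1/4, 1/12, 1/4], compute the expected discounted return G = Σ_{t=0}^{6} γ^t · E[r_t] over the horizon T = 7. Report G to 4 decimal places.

t=0: π = [0.2500, 0.0833, 0.0833, 0.2500, 0.0833, 0.2500], E[r] = 1.8333, γ^t·E[r] = 1.833333, running G = 1.833333
t=1: π = [0.1319, 0.2083, 0.2292, 0.1319, 0.1597, 0.1389], E[r] = 0.9306, γ^t·E[r] = 0.744444, running G = 2.577778
t=2: π = [0.1632, 0.1887, 0.1979, 0.1678, 0.1441, 0.1383], E[r] = 1.1539, γ^t·E[r] = 0.738519, running G = 3.316296
t=3: π = [0.1580, 0.1943, 0.2071, 0.1593, 0.1440, 0.1373], E[r] = 1.0931, γ^t·E[r] = 0.559654, running G = 3.875951
t=4: π = [0.1593, 0.1931, 0.2052, 0.1617, 0.1434, 0.1373], E[r] = 1.1055, γ^t·E[r] = 0.452828, running G = 4.328779
t=5: π = [0.1590, 0.1934, 0.2057, 0.1612, 0.1434, 0.1373], E[r] = 1.1024, γ^t·E[r] = 0.361224, running G = 4.690003
t=6: π = [0.1591, 0.1934, 0.2056, 0.1613, 0.1434, 0.1373], E[r] = 1.1030, γ^t·E[r] = 0.289153, running G = 4.979156

G = 4.9792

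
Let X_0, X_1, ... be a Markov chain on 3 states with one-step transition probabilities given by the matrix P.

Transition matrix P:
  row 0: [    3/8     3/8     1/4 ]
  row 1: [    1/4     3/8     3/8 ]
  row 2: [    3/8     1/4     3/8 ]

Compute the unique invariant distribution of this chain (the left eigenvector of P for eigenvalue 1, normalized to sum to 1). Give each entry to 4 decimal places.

π = [0.3333, 0.3333, 0.3333]

Balance equations π_j = Σ_i π_i·P[i][j]:
  π_0 = 3/8·π_0 + 1/4·π_1 + 3/8·π_2
  π_1 = 3/8·π_0 + 3/8·π_1 + 1/4·π_2
  normalize: π_0 + π_1 + π_2 = 1
Solving the linear system gives exactly π = [1/3, 1/3, 1/3].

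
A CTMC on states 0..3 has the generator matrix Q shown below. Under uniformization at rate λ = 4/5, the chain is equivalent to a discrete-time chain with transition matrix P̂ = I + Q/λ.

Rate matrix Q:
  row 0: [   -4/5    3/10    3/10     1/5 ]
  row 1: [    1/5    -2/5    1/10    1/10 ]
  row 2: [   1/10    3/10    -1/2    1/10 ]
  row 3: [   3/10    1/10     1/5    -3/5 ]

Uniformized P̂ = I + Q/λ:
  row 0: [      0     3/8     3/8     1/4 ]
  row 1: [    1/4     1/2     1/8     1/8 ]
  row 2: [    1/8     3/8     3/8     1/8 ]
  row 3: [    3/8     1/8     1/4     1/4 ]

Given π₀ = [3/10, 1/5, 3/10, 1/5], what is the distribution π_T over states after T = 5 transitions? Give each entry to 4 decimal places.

π = [0.1910, 0.3800, 0.2588, 0.1702]

t=0: π = [0.3000, 0.2000, 0.3000, 0.2000]
t=1: π = [0.1625, 0.3500, 0.3000, 0.1875]
t=2: π = [0.1953, 0.3719, 0.2641, 0.1688]
t=3: π = [0.1893, 0.3793, 0.2609, 0.1705]
t=4: π = [0.1914, 0.3798, 0.2589, 0.1700]
t=5: π = [0.1910, 0.3800, 0.2588, 0.1702]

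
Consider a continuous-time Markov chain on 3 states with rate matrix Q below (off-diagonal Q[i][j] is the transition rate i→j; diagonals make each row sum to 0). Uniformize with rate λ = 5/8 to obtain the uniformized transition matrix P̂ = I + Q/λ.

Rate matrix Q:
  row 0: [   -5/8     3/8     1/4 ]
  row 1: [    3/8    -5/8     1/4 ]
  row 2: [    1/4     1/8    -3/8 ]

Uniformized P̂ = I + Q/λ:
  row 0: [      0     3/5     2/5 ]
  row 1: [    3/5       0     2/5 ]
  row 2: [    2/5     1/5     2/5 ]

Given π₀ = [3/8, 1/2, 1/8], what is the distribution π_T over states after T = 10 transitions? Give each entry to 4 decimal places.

π = [0.3247, 0.2753, 0.4000]

t=0: π = [0.3750, 0.5000, 0.1250]
t=1: π = [0.3500, 0.2500, 0.4000]
t=2: π = [0.3100, 0.2900, 0.4000]
t=3: π = [0.3340, 0.2660, 0.4000]
t=4: π = [0.3196, 0.2804, 0.4000]
t=5: π = [0.3282, 0.2718, 0.4000]
t=6: π = [0.3231, 0.2769, 0.4000]
t=7: π = [0.3262, 0.2738, 0.4000]
t=8: π = [0.3243, 0.2757, 0.4000]
t=9: π = [0.3254, 0.2746, 0.4000]
t=10: π = [0.3247, 0.2753, 0.4000]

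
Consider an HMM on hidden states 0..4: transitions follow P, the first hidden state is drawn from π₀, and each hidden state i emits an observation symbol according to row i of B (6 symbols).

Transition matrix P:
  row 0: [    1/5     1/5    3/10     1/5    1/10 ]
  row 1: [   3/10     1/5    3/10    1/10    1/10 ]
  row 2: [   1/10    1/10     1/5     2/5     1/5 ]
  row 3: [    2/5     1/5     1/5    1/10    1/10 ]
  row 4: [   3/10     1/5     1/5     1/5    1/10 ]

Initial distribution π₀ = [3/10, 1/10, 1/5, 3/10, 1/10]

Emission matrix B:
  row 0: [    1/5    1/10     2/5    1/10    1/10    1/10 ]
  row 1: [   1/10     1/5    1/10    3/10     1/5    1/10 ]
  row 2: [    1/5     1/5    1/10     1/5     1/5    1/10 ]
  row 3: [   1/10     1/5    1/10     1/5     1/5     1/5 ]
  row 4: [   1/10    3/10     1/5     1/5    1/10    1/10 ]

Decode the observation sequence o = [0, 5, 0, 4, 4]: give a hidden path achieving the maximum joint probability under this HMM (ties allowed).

path = [2, 3, 0, 2, 3]

t=0: δ = [6.000e-02, 1.000e-02, 4.000e-02, 3.000e-02, 1.000e-02]  (obs o_0=0)
t=1: δ = [1.200e-03, 1.200e-03, 1.800e-03, 3.200e-03, 8.000e-04]  ψ = [0, 0, 0, 2, 2]  (obs o_1=5)
t=2: δ = [2.560e-04, 6.400e-05, 1.280e-04, 7.200e-05, 3.600e-05]  ψ = [3, 3, 3, 2, 2]  (obs o_2=0)
t=3: δ = [5.120e-06, 1.024e-05, 1.536e-05, 1.024e-05, 2.560e-06]  ψ = [0, 0, 0, 0, 0]  (obs o_3=4)
t=4: δ = [4.096e-07, 4.096e-07, 6.144e-07, 1.229e-06, 3.072e-07]  ψ = [3, 1, 1, 2, 2]  (obs o_4=4)
backtrack: best end state = 3; path = [2, 3, 0, 2, 3]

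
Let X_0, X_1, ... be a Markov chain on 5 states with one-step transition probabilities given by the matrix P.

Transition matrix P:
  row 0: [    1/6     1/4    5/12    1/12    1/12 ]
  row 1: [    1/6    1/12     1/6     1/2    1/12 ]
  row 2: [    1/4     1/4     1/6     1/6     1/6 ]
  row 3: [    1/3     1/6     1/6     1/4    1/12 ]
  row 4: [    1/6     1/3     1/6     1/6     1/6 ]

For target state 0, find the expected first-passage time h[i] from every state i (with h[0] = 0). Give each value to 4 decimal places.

h = [0.0000, 4.2535, 4.1053, 3.6864, 4.4597]

First-step conditioning: h[0] = 0; for i ≠ 0, h[i] = 1 + Σ_k P[i][k]·h[k].
  h[1] = 1 + 1/12·h[1] + 1/6·h[2] + 1/2·h[3] + 1/12·h[4]
  h[2] = 1 + 1/4·h[1] + 1/6·h[2] + 1/6·h[3] + 1/6·h[4]
  h[3] = 1 + 1/6·h[1] + 1/6·h[2] + 1/4·h[3] + 1/12·h[4]
  h[4] = 1 + 1/3·h[1] + 1/6·h[2] + 1/6·h[3] + 1/6·h[4]
Solving the 4×4 linear system over states ≠ 0 gives exactly h = [0, 3960/931, 78/19, 3432/931, 4152/931] (h[0] = 0 is the target).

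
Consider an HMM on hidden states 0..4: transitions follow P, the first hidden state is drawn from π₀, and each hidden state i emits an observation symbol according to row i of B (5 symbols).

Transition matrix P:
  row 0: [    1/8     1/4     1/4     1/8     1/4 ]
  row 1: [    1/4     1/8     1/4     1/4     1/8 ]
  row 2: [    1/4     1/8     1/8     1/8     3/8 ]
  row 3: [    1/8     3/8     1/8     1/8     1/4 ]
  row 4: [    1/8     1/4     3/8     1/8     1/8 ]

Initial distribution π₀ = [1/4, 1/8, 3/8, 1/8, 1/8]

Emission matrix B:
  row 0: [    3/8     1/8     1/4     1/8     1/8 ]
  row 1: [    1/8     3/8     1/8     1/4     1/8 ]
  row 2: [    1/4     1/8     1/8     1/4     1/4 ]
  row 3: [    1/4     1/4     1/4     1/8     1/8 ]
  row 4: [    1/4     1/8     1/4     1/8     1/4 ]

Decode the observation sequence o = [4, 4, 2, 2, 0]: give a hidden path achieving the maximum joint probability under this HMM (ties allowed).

t=0: δ = [3.125e-02, 1.562e-02, 9.375e-02, 1.562e-02, 3.125e-02]  (obs o_0=4)
t=1: δ = [2.930e-03, 1.465e-03, 2.930e-03, 1.465e-03, 8.789e-03]  ψ = [2, 2, 2, 2, 2]  (obs o_1=4)
t=2: δ = [2.747e-04, 2.747e-04, 4.120e-04, 2.747e-04, 2.747e-04]  ψ = [4, 4, 4, 4, 2]  (obs o_2=2)
t=3: δ = [2.575e-05, 1.287e-05, 1.287e-05, 1.717e-05, 3.862e-05]  ψ = [2, 3, 4, 1, 2]  (obs o_3=2)
t=4: δ = [1.810e-06, 1.207e-06, 3.621e-06, 1.207e-06, 1.609e-06]  ψ = [4, 4, 4, 4, 0]  (obs o_4=0)
backtrack: best end state = 2; path = [2, 4, 2, 4, 2]

path = [2, 4, 2, 4, 2]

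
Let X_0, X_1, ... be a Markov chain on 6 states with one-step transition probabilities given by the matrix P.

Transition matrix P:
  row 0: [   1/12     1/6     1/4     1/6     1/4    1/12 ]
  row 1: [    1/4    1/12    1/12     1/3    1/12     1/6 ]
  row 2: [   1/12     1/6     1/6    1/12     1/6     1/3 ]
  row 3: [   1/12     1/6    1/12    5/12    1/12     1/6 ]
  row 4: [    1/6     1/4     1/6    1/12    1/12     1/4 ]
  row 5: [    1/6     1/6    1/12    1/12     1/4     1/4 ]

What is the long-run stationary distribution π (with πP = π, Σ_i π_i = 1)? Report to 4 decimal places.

π = [0.1408, 0.1655, 0.1303, 0.2047, 0.1521, 0.2065]

Balance equations π_j = Σ_i π_i·P[i][j]:
  π_0 = 1/12·π_0 + 1/4·π_1 + 1/12·π_2 + 1/12·π_3 + 1/6·π_4 + 1/6·π_5
  π_1 = 1/6·π_0 + 1/12·π_1 + 1/6·π_2 + 1/6·π_3 + 1/4·π_4 + 1/6·π_5
  π_2 = 1/4·π_0 + 1/12·π_1 + 1/6·π_2 + 1/12·π_3 + 1/6·π_4 + 1/12·π_5
  π_3 = 1/6·π_0 + 1/3·π_1 + 1/12·π_2 + 5/12·π_3 + 1/12·π_4 + 1/12·π_5
  π_4 = 1/4·π_0 + 1/12·π_1 + 1/6·π_2 + 1/12·π_3 + 1/12·π_4 + 1/4·π_5
  normalize: π_0 + π_1 + π_2 + π_3 + π_4 + π_5 = 1
Solving the linear system gives exactly π = [6131/43541, 7208/43541, 5675/43541, 8912/43541, 6622/43541, 8993/43541].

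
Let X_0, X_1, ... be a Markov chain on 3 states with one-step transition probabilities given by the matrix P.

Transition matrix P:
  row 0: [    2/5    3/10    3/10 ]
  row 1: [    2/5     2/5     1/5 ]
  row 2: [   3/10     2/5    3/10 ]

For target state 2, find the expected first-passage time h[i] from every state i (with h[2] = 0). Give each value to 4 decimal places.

h = [3.7500, 4.1667, 0.0000]

First-step conditioning: h[2] = 0; for i ≠ 2, h[i] = 1 + Σ_k P[i][k]·h[k].
  h[0] = 1 + 2/5·h[0] + 3/10·h[1]
  h[1] = 1 + 2/5·h[0] + 2/5·h[1]
Solving the 2×2 linear system over states ≠ 2 gives exactly h = [15/4, 25/6, 0] (h[2] = 0 is the target).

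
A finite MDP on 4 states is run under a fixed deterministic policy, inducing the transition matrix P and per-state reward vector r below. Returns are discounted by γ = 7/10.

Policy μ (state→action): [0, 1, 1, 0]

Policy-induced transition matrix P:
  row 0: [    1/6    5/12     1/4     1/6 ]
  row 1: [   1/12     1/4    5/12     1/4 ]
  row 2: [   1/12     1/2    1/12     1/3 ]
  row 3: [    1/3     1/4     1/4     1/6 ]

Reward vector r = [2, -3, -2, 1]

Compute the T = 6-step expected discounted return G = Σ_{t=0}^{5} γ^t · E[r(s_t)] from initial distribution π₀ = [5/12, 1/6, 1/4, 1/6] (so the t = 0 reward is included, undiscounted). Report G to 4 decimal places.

t=0: π = [0.4167, 0.1667, 0.2500, 0.1667], E[r] = 0.0000, γ^t·E[r] = 0.000000, running G = 0.000000
t=1: π = [0.1597, 0.3819, 0.2361, 0.2222], E[r] = -1.0764, γ^t·E[r] = -0.753472, running G = -0.753472
t=2: π = [0.1522, 0.3356, 0.2743, 0.2378], E[r] = -1.0133, γ^t·E[r] = -0.496522, running G = -1.249994
t=3: π = [0.1555, 0.3439, 0.2602, 0.2404], E[r] = -1.0010, γ^t·E[r] = -0.343331, running G = -1.593325
t=4: π = [0.1564, 0.3410, 0.2640, 0.2387], E[r] = -0.9994, γ^t·E[r] = -0.239946, running G = -1.833271
t=5: π = [0.1560, 0.3421, 0.2628, 0.2391], E[r] = -1.0007, γ^t·E[r] = -0.168183, running G = -2.001454

G = -2.0015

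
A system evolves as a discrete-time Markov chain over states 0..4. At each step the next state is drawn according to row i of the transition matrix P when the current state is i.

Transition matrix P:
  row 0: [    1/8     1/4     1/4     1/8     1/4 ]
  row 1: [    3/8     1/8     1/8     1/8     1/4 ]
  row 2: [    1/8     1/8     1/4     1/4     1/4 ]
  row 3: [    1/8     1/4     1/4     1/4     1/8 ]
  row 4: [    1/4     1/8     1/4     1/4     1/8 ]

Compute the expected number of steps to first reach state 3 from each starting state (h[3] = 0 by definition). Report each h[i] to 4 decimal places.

First-step conditioning: h[3] = 0; for i ≠ 3, h[i] = 1 + Σ_k P[i][k]·h[k].
  h[0] = 1 + 1/8·h[0] + 1/4·h[1] + 1/4·h[2] + 1/4·h[4]
  h[1] = 1 + 3/8·h[0] + 1/8·h[1] + 1/8·h[2] + 1/4·h[4]
  h[2] = 1 + 1/8·h[0] + 1/8·h[1] + 1/4·h[2] + 1/4·h[4]
  h[4] = 1 + 1/4·h[0] + 1/8·h[1] + 1/4·h[2] + 1/8·h[4]
Solving the 4×4 linear system over states ≠ 3 gives exactly h = [568/103, 576/103, 496/103, 0, 504/103] (h[3] = 0 is the target).

h = [5.5146, 5.5922, 4.8155, 0.0000, 4.8932]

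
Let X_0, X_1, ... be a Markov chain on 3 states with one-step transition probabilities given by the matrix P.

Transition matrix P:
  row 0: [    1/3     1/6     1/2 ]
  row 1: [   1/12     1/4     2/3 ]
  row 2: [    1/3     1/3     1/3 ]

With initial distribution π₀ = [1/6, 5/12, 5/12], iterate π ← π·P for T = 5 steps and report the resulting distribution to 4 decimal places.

π = [0.2666, 0.2666, 0.4668]

t=0: π = [0.1667, 0.4167, 0.4167]
t=1: π = [0.2292, 0.2708, 0.5000]
t=2: π = [0.2656, 0.2726, 0.4618]
t=3: π = [0.2652, 0.2663, 0.4685]
t=4: π = [0.2667, 0.2669, 0.4663]
t=5: π = [0.2666, 0.2666, 0.4668]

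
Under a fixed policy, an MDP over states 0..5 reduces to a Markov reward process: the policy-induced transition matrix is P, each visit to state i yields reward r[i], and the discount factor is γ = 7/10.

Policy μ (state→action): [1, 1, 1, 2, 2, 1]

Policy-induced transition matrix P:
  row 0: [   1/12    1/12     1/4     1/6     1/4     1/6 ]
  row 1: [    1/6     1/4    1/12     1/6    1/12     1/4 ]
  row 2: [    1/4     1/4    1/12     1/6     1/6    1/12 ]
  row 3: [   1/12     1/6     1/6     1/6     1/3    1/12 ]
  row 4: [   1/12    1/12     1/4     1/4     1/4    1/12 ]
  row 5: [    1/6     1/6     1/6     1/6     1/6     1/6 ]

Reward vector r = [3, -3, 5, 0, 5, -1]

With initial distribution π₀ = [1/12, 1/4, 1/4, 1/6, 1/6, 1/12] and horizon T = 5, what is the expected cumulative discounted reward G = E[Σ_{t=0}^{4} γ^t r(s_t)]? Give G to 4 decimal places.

t=0: π = [0.0833, 0.2500, 0.2500, 0.1667, 0.1667, 0.0833], E[r] = 1.5000, γ^t·E[r] = 1.500000, running G = 1.500000
t=1: π = [0.1528, 0.1875, 0.1458, 0.1806, 0.1944, 0.1389], E[r] = 1.4583, γ^t·E[r] = 1.020833, running G = 2.520833
t=2: π = [0.1348, 0.1655, 0.1678, 0.1829, 0.2101, 0.1389], E[r] = 1.6586, γ^t·E[r] = 0.812697, running G = 3.333530
t=3: π = [0.1367, 0.1657, 0.1676, 0.1842, 0.2121, 0.1337], E[r] = 1.6778, γ^t·E[r] = 0.575488, running G = 3.909018
t=4: π = [0.1362, 0.1654, 0.1680, 0.1843, 0.2126, 0.1335], E[r] = 1.6819, γ^t·E[r] = 0.403824, running G = 4.312841

G = 4.3128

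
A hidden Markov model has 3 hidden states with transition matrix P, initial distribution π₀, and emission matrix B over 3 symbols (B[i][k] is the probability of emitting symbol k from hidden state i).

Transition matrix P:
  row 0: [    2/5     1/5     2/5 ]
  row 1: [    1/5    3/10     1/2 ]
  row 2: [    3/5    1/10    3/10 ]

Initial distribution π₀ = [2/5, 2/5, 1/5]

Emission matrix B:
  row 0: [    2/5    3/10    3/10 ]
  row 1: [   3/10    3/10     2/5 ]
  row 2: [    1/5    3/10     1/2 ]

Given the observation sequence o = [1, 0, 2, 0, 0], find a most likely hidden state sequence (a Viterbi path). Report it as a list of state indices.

t=0: δ = [1.200e-01, 1.200e-01, 6.000e-02]  (obs o_0=1)
t=1: δ = [1.920e-02, 1.080e-02, 1.200e-02]  ψ = [0, 1, 1]  (obs o_1=0)
t=2: δ = [2.304e-03, 1.536e-03, 3.840e-03]  ψ = [0, 0, 0]  (obs o_2=2)
t=3: δ = [9.216e-04, 1.382e-04, 2.304e-04]  ψ = [2, 0, 2]  (obs o_3=0)
t=4: δ = [1.475e-04, 5.530e-05, 7.373e-05]  ψ = [0, 0, 0]  (obs o_4=0)
backtrack: best end state = 0; path = [0, 0, 2, 0, 0]

path = [0, 0, 2, 0, 0]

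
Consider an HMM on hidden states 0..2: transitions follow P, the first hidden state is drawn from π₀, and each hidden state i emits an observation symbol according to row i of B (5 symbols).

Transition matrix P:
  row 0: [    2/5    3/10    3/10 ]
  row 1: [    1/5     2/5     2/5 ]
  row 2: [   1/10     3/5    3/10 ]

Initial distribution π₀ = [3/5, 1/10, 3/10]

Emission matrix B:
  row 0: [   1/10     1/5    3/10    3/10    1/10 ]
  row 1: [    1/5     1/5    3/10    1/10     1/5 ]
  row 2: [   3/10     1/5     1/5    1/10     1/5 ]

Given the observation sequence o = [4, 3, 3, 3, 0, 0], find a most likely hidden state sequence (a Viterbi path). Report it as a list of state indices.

t=0: δ = [6.000e-02, 2.000e-02, 6.000e-02]  (obs o_0=4)
t=1: δ = [7.200e-03, 3.600e-03, 1.800e-03]  ψ = [0, 2, 0]  (obs o_1=3)
t=2: δ = [8.640e-04, 2.160e-04, 2.160e-04]  ψ = [0, 0, 0]  (obs o_2=3)
t=3: δ = [1.037e-04, 2.592e-05, 2.592e-05]  ψ = [0, 0, 0]  (obs o_3=3)
t=4: δ = [4.147e-06, 6.221e-06, 9.331e-06]  ψ = [0, 0, 0]  (obs o_4=0)
t=5: δ = [1.659e-07, 1.120e-06, 8.398e-07]  ψ = [0, 2, 2]  (obs o_5=0)
backtrack: best end state = 1; path = [0, 0, 0, 0, 2, 1]

path = [0, 0, 0, 0, 2, 1]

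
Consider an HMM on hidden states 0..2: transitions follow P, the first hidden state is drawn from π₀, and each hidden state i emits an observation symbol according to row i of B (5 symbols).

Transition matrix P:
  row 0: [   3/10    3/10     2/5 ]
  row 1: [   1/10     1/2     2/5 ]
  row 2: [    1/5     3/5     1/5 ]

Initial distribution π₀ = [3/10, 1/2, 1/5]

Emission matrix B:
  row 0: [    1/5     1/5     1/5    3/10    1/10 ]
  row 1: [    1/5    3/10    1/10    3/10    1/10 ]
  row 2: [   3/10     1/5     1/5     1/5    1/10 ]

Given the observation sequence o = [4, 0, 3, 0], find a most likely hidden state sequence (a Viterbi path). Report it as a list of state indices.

path = [1, 2, 1, 2]

t=0: δ = [3.000e-02, 5.000e-02, 2.000e-02]  (obs o_0=4)
t=1: δ = [1.800e-03, 5.000e-03, 6.000e-03]  ψ = [0, 1, 1]  (obs o_1=0)
t=2: δ = [3.600e-04, 1.080e-03, 4.000e-04]  ψ = [2, 2, 1]  (obs o_2=3)
t=3: δ = [2.160e-05, 1.080e-04, 1.296e-04]  ψ = [0, 1, 1]  (obs o_3=0)
backtrack: best end state = 2; path = [1, 2, 1, 2]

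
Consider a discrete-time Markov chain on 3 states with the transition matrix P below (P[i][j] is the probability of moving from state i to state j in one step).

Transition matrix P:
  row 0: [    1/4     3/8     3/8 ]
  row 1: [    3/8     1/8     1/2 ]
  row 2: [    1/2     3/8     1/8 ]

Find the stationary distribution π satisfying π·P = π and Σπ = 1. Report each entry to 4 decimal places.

Balance equations π_j = Σ_i π_i·P[i][j]:
  π_0 = 1/4·π_0 + 3/8·π_1 + 1/2·π_2
  π_1 = 3/8·π_0 + 1/8·π_1 + 3/8·π_2
  normalize: π_0 + π_1 + π_2 = 1
Solving the linear system gives exactly π = [37/100, 3/10, 33/100].

π = [0.3700, 0.3000, 0.3300]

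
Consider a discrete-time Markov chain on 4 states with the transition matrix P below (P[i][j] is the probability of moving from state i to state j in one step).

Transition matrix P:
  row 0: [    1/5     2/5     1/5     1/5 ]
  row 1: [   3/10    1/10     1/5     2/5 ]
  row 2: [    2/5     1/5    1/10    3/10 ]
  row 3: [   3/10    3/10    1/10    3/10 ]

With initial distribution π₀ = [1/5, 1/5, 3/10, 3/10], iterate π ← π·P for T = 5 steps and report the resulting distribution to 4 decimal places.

π = [0.2868, 0.2609, 0.1548, 0.2975]

t=0: π = [0.2000, 0.2000, 0.3000, 0.3000]
t=1: π = [0.3100, 0.2500, 0.1400, 0.3000]
t=2: π = [0.2830, 0.2670, 0.1560, 0.2940]
t=3: π = [0.2873, 0.2593, 0.1550, 0.2984]
t=4: π = [0.2868, 0.2614, 0.1547, 0.2972]
t=5: π = [0.2868, 0.2609, 0.1548, 0.2975]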